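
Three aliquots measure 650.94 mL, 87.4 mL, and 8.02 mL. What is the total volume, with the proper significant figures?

650.94 mL + 87.4 mL + 8.02 mL = 746.36 mL.
Addition/subtraction keeps the fewest decimal places: 650.94 → 2 decimal places, 87.4 → 1 decimal place, 8.02 → 2 decimal places; limit is 1.
Rounded to 1 decimal place: 746.4 mL.

746.4 mL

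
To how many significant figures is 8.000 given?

4

8.000: trailing zeros after a decimal point are significant.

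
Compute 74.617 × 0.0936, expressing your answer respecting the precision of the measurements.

74.617 × 0.0936 = 6.9841512
Multiplication/division keeps the fewest significant figures: 74.617 → 5 s.f., 0.0936 → 3 s.f.; limit is 3.
Rounded to 3 significant figures: 6.98.

6.98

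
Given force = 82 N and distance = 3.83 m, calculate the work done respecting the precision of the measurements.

work done = 82 N × 3.83 m = 314.06 J.
82 has 2 significant figures; 3.83 has 3.
Division/multiplication keeps the fewest: 2 significant figures.
Rounded: 3.1 × 10² J.

3.1 × 10² J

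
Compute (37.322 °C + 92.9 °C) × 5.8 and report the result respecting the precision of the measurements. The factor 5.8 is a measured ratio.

7.6 × 10² °C

37.322 °C + 92.9 °C = 130.222 °C; the sum is limited to 1 decimal place (4 s.f.).
Carrying full precision, 130.222 × 5.8 = 755.2876 °C; 5.8 has 2 s.f., so the result keeps min(4, 2) = 2 s.f.
Rounded to 2 significant figures: 7.6 × 10² °C.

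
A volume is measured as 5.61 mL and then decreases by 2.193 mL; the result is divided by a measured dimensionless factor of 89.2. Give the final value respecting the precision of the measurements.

0.0383 mL

5.61 mL − 2.193 mL = 3.417 mL; the difference is limited to 2 decimal places (3 s.f.).
Carrying full precision, 3.417 ÷ 89.2 = 0.0383071748879… mL; 89.2 has 3 s.f., so the result keeps min(3, 3) = 3 s.f.
Rounded to 3 significant figures: 0.0383 mL.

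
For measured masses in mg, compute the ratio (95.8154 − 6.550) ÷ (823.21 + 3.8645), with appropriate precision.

0.10793

95.8154 − 6.550 = 89.2654, limited to 3 d.p. → 5 s.f.; 823.21 + 3.8645 = 827.0745, limited to 2 d.p. → 5 s.f.
Carrying full precision, 89.2654 ÷ 827.0745 = 0.10792909224…; keep min(5, 5) = 5 s.f.
Rounded to 5 significant figures: 0.10793.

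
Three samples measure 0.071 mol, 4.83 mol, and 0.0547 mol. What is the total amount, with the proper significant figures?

0.071 mol + 4.83 mol + 0.0547 mol = 4.9557 mol.
Addition/subtraction keeps the fewest decimal places: 0.071 → 3 decimal places, 4.83 → 2 decimal places, 0.0547 → 4 decimal places; limit is 2.
Rounded to 2 decimal places: 4.96 mol.

4.96 mol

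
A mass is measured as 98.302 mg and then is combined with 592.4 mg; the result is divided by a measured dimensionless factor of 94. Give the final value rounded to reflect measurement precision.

98.302 mg + 592.4 mg = 690.702 mg; the sum is limited to 1 decimal place (4 s.f.).
Carrying full precision, 690.702 ÷ 94 = 7.34789361702… mg; 94 has 2 s.f., so the result keeps min(4, 2) = 2 s.f.
Rounded to 2 significant figures: 7.3 mg.

7.3 mg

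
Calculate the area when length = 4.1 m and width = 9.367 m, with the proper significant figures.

38 m²

area = 4.1 m × 9.367 m = 38.4047 m².
4.1 has 2 significant figures; 9.367 has 4.
Division/multiplication keeps the fewest: 2 significant figures.
Rounded: 38 m².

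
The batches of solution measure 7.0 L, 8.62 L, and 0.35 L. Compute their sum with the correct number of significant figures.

7.0 L + 8.62 L + 0.35 L = 15.97 L.
Addition/subtraction keeps the fewest decimal places: 7.0 → 1 decimal place, 8.62 → 2 decimal places, 0.35 → 2 decimal places; limit is 1.
Rounded to 1 decimal place: 16.0 L.

16.0 L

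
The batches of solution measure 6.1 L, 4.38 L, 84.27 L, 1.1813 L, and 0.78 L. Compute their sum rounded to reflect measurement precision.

96.7 L

6.1 L + 4.38 L + 84.27 L + 1.1813 L + 0.78 L = 96.7113 L.
Addition/subtraction keeps the fewest decimal places: 6.1 → 1 decimal place, 4.38 → 2 decimal places, 84.27 → 2 decimal places, 1.1813 → 4 decimal places, 0.78 → 2 decimal places; limit is 1.
Rounded to 1 decimal place: 96.7 L.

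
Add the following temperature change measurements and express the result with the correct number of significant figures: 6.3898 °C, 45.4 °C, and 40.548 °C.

92.3 °C

6.3898 °C + 45.4 °C + 40.548 °C = 92.3378 °C.
Addition/subtraction keeps the fewest decimal places: 6.3898 → 4 decimal places, 45.4 → 1 decimal place, 40.548 → 3 decimal places; limit is 1.
Rounded to 1 decimal place: 92.3 °C.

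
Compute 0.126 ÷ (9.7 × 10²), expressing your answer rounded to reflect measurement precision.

0.126 ÷ (9.7 × 10²) = 0.000129896907216…
Multiplication/division keeps the fewest significant figures: 0.126 → 3 s.f., 9.7 × 10² → 2 s.f.; limit is 2.
Rounded to 2 significant figures: 1.3 × 10⁻⁴.

1.3 × 10⁻⁴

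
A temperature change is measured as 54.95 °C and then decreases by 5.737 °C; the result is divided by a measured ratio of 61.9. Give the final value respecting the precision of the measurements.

54.95 °C − 5.737 °C = 49.213 °C; the difference is limited to 2 decimal places (4 s.f.).
Carrying full precision, 49.213 ÷ 61.9 = 0.795040387722… °C; 61.9 has 3 s.f., so the result keeps min(4, 3) = 3 s.f.
Rounded to 3 significant figures: 0.795 °C.

0.795 °C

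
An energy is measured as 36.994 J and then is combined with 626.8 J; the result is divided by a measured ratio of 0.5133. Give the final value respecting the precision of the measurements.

36.994 J + 626.8 J = 663.794 J; the sum is limited to 1 decimal place (4 s.f.).
Carrying full precision, 663.794 ÷ 0.5133 = 1293.18916813… J; 0.5133 has 4 s.f., so the result keeps min(4, 4) = 4 s.f.
Rounded to 4 significant figures: 1293 J.

1293 J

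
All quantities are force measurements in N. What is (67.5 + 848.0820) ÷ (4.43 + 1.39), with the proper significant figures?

67.5 + 848.0820 = 915.5820, limited to 1 d.p. → 4 s.f.; 4.43 + 1.39 = 5.82, limited to 2 d.p. → 3 s.f.
Carrying full precision, 915.5820 ÷ 5.82 = 157.316494845…; keep min(4, 3) = 3 s.f.
Rounded to 3 significant figures: 157.

157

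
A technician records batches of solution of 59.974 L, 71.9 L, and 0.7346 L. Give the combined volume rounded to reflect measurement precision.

59.974 L + 71.9 L + 0.7346 L = 132.6086 L.
Addition/subtraction keeps the fewest decimal places: 59.974 → 3 decimal places, 71.9 → 1 decimal place, 0.7346 → 4 decimal places; limit is 1.
Rounded to 1 decimal place: 132.6 L.

132.6 L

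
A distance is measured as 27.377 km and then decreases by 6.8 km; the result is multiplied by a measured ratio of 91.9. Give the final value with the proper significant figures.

1.89 × 10³ km

27.377 km − 6.8 km = 20.577 km; the difference is limited to 1 decimal place (3 s.f.).
Carrying full precision, 20.577 × 91.9 = 1891.0263 km; 91.9 has 3 s.f., so the result keeps min(3, 3) = 3 s.f.
Rounded to 3 significant figures: 1.89 × 10³ km.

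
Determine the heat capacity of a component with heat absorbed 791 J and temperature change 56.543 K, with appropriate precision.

14.0 J/K

heat capacity = 791 J ÷ 56.543 K = 13.9893532356… J/K.
791 has 3 significant figures; 56.543 has 5.
Division/multiplication keeps the fewest: 3 significant figures.
Rounded: 14.0 J/K.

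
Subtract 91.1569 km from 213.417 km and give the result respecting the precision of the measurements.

213.417 km − 91.1569 km = 122.2601 km.
Addition/subtraction keeps the fewest decimal places: 213.417 → 3 decimal places, 91.1569 → 4 decimal places; limit is 3.
Rounded to 3 decimal places: 122.260 km.

122.260 km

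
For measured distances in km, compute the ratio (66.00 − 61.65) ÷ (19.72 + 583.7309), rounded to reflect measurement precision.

0.00721

66.00 − 61.65 = 4.35, limited to 2 d.p. → 3 s.f.; 19.72 + 583.7309 = 603.4509, limited to 2 d.p. → 5 s.f.
Carrying full precision, 4.35 ÷ 603.4509 = 0.00720854008172…; keep min(3, 5) = 3 s.f.
Rounded to 3 significant figures: 0.00721.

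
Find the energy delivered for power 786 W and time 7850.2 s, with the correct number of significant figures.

6.17 × 10⁶ J

energy delivered = 786 W × 7850.2 s = 6170257.2 J.
786 has 3 significant figures; 7850.2 has 5.
Division/multiplication keeps the fewest: 3 significant figures.
Rounded: 6.17 × 10⁶ J.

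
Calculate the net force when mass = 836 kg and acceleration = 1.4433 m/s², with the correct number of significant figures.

net force = 836 kg × 1.4433 m/s² = 1206.5988 N.
836 has 3 significant figures; 1.4433 has 5.
Division/multiplication keeps the fewest: 3 significant figures.
Rounded: 1.21 × 10^3 N.

1.21 × 10^3 N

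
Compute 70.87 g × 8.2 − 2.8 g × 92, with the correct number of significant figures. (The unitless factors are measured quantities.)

3.2 × 10^2 g

70.87 × 8.2 = 581.134 → 5.8 × 10^2 g (2 s.f., last digit at the 10^1 place).
2.8 × 92 = 257.6 → 2.6 × 10^2 g (2 s.f., last digit at the 10^1 place).
Difference: 323.534 g; keep the coarser place, 10^1.
Result: 3.2 × 10^2 g.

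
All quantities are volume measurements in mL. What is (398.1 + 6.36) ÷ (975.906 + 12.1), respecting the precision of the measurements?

0.4094

398.1 + 6.36 = 404.46, limited to 1 d.p. → 4 s.f.; 975.906 + 12.1 = 988.006, limited to 1 d.p. → 4 s.f.
Carrying full precision, 404.46 ÷ 988.006 = 0.409369983583…; keep min(4, 4) = 4 s.f.
Rounded to 4 significant figures: 0.4094.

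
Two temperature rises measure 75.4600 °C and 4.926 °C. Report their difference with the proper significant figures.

70.534 °C

75.4600 °C − 4.926 °C = 70.5340 °C.
Addition/subtraction keeps the fewest decimal places: 75.4600 → 4 decimal places, 4.926 → 3 decimal places; limit is 3.
Rounded to 3 decimal places: 70.534 °C.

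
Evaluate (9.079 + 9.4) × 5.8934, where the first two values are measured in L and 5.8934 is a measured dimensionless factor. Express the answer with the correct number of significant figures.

9.079 L + 9.4 L = 18.479 L; the sum is limited to 1 decimal place (3 s.f.).
Carrying full precision, 18.479 × 5.8934 = 108.9041386 L; 5.8934 has 5 s.f., so the result keeps min(3, 5) = 3 s.f.
Rounded to 3 significant figures: 109 L.

109 L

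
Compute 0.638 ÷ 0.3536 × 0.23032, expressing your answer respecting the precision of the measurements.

0.416

0.638 ÷ 0.3536 × 0.23032 = 0.415566063348…
Multiplication/division keeps the fewest significant figures: 0.638 → 3 s.f., 0.3536 → 4 s.f., 0.23032 → 5 s.f.; limit is 3.
Rounded to 3 significant figures: 0.416.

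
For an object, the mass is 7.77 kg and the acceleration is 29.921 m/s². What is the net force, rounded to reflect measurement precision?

232 N

net force = 7.77 kg × 29.921 m/s² = 232.48617 N.
7.77 has 3 significant figures; 29.921 has 5.
Division/multiplication keeps the fewest: 3 significant figures.
Rounded: 232 N.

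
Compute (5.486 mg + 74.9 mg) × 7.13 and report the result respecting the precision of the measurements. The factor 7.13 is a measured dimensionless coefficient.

5.73 × 10² mg

5.486 mg + 74.9 mg = 80.386 mg; the sum is limited to 1 decimal place (3 s.f.).
Carrying full precision, 80.386 × 7.13 = 573.15218 mg; 7.13 has 3 s.f., so the result keeps min(3, 3) = 3 s.f.
Rounded to 3 significant figures: 5.73 × 10² mg.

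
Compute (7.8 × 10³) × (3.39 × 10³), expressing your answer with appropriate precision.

(7.8 × 10³) × (3.39 × 10³) = 26442000
Multiplication/division keeps the fewest significant figures: 7.8 × 10³ → 2 s.f., 3.39 × 10³ → 3 s.f.; limit is 2.
Rounded to 2 significant figures: 2.6 × 10⁷.

2.6 × 10⁷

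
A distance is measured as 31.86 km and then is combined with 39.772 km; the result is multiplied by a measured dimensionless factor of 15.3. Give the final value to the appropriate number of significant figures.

1.10 × 10³ km

31.86 km + 39.772 km = 71.632 km; the sum is limited to 2 decimal places (4 s.f.).
Carrying full precision, 71.632 × 15.3 = 1095.9696 km; 15.3 has 3 s.f., so the result keeps min(4, 3) = 3 s.f.
Rounded to 3 significant figures: 1.10 × 10³ km.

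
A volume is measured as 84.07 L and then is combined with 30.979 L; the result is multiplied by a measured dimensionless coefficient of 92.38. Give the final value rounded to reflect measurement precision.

84.07 L + 30.979 L = 115.049 L; the sum is limited to 2 decimal places (5 s.f.).
Carrying full precision, 115.049 × 92.38 = 10628.22662 L; 92.38 has 4 s.f., so the result keeps min(5, 4) = 4 s.f.
Rounded to 4 significant figures: 1.063 × 10⁴ L.

1.063 × 10⁴ L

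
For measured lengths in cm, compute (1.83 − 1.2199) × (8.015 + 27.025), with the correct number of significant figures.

21 cm²

1.83 − 1.2199 = 0.6101, limited to 2 d.p. → 2 s.f.; 8.015 + 27.025 = 35.040, limited to 3 d.p. → 5 s.f.
Carrying full precision, 0.6101 × 35.040 = 21.377904; keep min(2, 5) = 2 s.f.
Rounded to 2 significant figures: 21 cm².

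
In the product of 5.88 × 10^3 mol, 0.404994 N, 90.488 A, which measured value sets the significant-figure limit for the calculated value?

5.88 × 10^3 mol → 3 s.f.; 0.404994 N → 6 s.f.; 90.488 A → 5 s.f.
The fewest is 3 significant figures, from 5.88 × 10^3 mol.

5.88 × 10^3 mol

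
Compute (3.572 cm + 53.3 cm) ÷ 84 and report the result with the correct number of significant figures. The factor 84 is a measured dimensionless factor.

0.68 cm

3.572 cm + 53.3 cm = 56.872 cm; the sum is limited to 1 decimal place (3 s.f.).
Carrying full precision, 56.872 ÷ 84 = 0.677047619048… cm; 84 has 2 s.f., so the result keeps min(3, 2) = 2 s.f.
Rounded to 2 significant figures: 0.68 cm.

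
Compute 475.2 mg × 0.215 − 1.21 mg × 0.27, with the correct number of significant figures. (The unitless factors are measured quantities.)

102 mg

475.2 × 0.215 = 102.168 → 102 mg (3 s.f., last digit at the 10^0 place).
1.21 × 0.27 = 0.3267 → 0.33 mg (2 s.f., last digit at the 10^-2 place).
Difference: 101.8413 mg; keep the coarser place, 10^0.
Result: 102 mg.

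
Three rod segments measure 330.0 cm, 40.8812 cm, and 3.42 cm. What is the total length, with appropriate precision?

330.0 cm + 40.8812 cm + 3.42 cm = 374.3012 cm.
Addition/subtraction keeps the fewest decimal places: 330.0 → 1 decimal place, 40.8812 → 4 decimal places, 3.42 → 2 decimal places; limit is 1.
Rounded to 1 decimal place: 374.3 cm.

374.3 cm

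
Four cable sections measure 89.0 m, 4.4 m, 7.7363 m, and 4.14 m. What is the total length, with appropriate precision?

105.3 m

89.0 m + 4.4 m + 7.7363 m + 4.14 m = 105.2763 m.
Addition/subtraction keeps the fewest decimal places: 89.0 → 1 decimal place, 4.4 → 1 decimal place, 7.7363 → 4 decimal places, 4.14 → 2 decimal places; limit is 1.
Rounded to 1 decimal place: 105.3 m.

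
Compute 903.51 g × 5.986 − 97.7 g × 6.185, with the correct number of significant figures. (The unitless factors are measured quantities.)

4804 g

903.51 × 5.986 = 5408.41086 → 5408 g (4 s.f., last digit at the 10^0 place).
97.7 × 6.185 = 604.2745 → 604 g (3 s.f., last digit at the 10^0 place).
Difference: 4804.13636 g; keep the coarser place, 10^0.
Result: 4804 g.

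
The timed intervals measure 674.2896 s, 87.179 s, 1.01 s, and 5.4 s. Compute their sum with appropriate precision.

7.679 × 10^2 s

674.2896 s + 87.179 s + 1.01 s + 5.4 s = 767.8786 s.
Addition/subtraction keeps the fewest decimal places: 674.2896 → 4 decimal places, 87.179 → 3 decimal places, 1.01 → 2 decimal places, 5.4 → 1 decimal place; limit is 1.
Rounded to 1 decimal place: 7.679 × 10^2 s.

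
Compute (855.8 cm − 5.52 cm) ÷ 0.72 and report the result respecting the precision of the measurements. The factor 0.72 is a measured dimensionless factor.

1.2 × 10³ cm

855.8 cm − 5.52 cm = 850.28 cm; the difference is limited to 1 decimal place (4 s.f.).
Carrying full precision, 850.28 ÷ 0.72 = 1180.94444444… cm; 0.72 has 2 s.f., so the result keeps min(4, 2) = 2 s.f.
Rounded to 2 significant figures: 1.2 × 10³ cm.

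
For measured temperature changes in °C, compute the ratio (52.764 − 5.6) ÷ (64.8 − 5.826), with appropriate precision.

52.764 − 5.6 = 47.164, limited to 1 d.p. → 3 s.f.; 64.8 − 5.826 = 58.974, limited to 1 d.p. → 3 s.f.
Carrying full precision, 47.164 ÷ 58.974 = 0.799742259301…; keep min(3, 3) = 3 s.f.
Rounded to 3 significant figures: 0.800.

0.800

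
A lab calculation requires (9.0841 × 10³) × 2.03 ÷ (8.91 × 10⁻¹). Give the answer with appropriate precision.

2.07 × 10⁴

(9.0841 × 10³) × 2.03 ÷ (8.91 × 10⁻¹) = 20696.6588103…
Multiplication/division keeps the fewest significant figures: 9.0841 × 10³ → 5 s.f., 2.03 → 3 s.f., 8.91 × 10⁻¹ → 3 s.f.; limit is 3.
Rounded to 3 significant figures: 2.07 × 10⁴.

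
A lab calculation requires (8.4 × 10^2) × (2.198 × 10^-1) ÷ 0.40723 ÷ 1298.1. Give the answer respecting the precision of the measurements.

(8.4 × 10^2) × (2.198 × 10^-1) ÷ 0.40723 ÷ 1298.1 = 0.349268211194…
Multiplication/division keeps the fewest significant figures: 8.4 × 10^2 → 2 s.f., 2.198 × 10^-1 → 4 s.f., 0.40723 → 5 s.f., 1298.1 → 5 s.f.; limit is 2.
Rounded to 2 significant figures: 0.35.

0.35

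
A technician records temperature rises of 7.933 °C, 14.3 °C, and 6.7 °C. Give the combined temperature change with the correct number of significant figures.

28.9 °C

7.933 °C + 14.3 °C + 6.7 °C = 28.933 °C.
Addition/subtraction keeps the fewest decimal places: 7.933 → 3 decimal places, 14.3 → 1 decimal place, 6.7 → 1 decimal place; limit is 1.
Rounded to 1 decimal place: 28.9 °C.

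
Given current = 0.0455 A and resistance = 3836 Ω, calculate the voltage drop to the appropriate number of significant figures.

voltage drop = 0.0455 A × 3836 Ω = 174.538 V.
0.0455 has 3 significant figures; 3836 has 4.
Division/multiplication keeps the fewest: 3 significant figures.
Rounded: 175 V.

175 V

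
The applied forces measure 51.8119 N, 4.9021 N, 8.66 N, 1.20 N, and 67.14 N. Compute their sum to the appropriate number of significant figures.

133.71 N

51.8119 N + 4.9021 N + 8.66 N + 1.20 N + 67.14 N = 133.7140 N.
Addition/subtraction keeps the fewest decimal places: 51.8119 → 4 decimal places, 4.9021 → 4 decimal places, 8.66 → 2 decimal places, 1.20 → 2 decimal places, 67.14 → 2 decimal places; limit is 2.
Rounded to 2 decimal places: 133.71 N.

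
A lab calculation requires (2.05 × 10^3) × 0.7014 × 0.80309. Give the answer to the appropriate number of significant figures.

1.15 × 10^3

(2.05 × 10^3) × 0.7014 × 0.80309 = 1154.7390183
Multiplication/division keeps the fewest significant figures: 2.05 × 10^3 → 3 s.f., 0.7014 → 4 s.f., 0.80309 → 5 s.f.; limit is 3.
Rounded to 3 significant figures: 1.15 × 10^3.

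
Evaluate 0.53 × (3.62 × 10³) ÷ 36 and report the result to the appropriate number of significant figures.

53

0.53 × (3.62 × 10³) ÷ 36 = 53.2944444444…
Multiplication/division keeps the fewest significant figures: 0.53 → 2 s.f., 3.62 × 10³ → 3 s.f., 36 → 2 s.f.; limit is 2.
Rounded to 2 significant figures: 53.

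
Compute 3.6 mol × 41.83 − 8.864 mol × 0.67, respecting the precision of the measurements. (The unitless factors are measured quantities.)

1.4 × 10^2 mol

3.6 × 41.83 = 150.588 → 1.5 × 10^2 mol (2 s.f., last digit at the 10^1 place).
8.864 × 0.67 = 5.93888 → 5.9 mol (2 s.f., last digit at the 10^-1 place).
Difference: 144.64912 mol; keep the coarser place, 10^1.
Result: 1.4 × 10^2 mol.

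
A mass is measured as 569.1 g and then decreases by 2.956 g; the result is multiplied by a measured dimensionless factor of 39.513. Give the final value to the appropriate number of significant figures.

2.237 × 10⁴ g

569.1 g − 2.956 g = 566.144 g; the difference is limited to 1 decimal place (4 s.f.).
Carrying full precision, 566.144 × 39.513 = 22370.047872 g; 39.513 has 5 s.f., so the result keeps min(4, 5) = 4 s.f.
Rounded to 4 significant figures: 2.237 × 10⁴ g.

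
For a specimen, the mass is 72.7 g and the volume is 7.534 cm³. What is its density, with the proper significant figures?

9.65 g/cm³

density = 72.7 g ÷ 7.534 cm³ = 9.64958853199… g/cm³.
72.7 has 3 significant figures; 7.534 has 4.
Division/multiplication keeps the fewest: 3 significant figures.
Rounded: 9.65 g/cm³.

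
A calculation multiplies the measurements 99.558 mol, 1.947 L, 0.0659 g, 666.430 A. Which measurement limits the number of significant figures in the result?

99.558 mol → 5 s.f.; 1.947 L → 4 s.f.; 0.0659 g → 3 s.f.; 666.430 A → 6 s.f.
The fewest is 3 significant figures, from 0.0659 g.

0.0659 g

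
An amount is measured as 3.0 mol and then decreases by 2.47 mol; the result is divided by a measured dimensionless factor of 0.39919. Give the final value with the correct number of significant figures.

3.0 mol − 2.47 mol = 0.53 mol; the difference is limited to 1 decimal place (1 s.f.).
Carrying full precision, 0.53 ÷ 0.39919 = 1.32768856935… mol; 0.39919 has 5 s.f., so the result keeps min(1, 5) = 1 s.f.
Rounded to 1 significant figure: 1 mol.

1 mol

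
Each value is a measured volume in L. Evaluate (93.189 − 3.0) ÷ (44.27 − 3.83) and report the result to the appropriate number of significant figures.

93.189 − 3.0 = 90.189, limited to 1 d.p. → 3 s.f.; 44.27 − 3.83 = 40.44, limited to 2 d.p. → 4 s.f.
Carrying full precision, 90.189 ÷ 40.44 = 2.23019287834…; keep min(3, 4) = 3 s.f.
Rounded to 3 significant figures: 2.23.

2.23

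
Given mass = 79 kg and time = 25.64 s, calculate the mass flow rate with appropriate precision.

mass flow rate = 79 kg ÷ 25.64 s = 3.08112324493… kg/s.
79 has 2 significant figures; 25.64 has 4.
Division/multiplication keeps the fewest: 2 significant figures.
Rounded: 3.1 kg/s.

3.1 kg/s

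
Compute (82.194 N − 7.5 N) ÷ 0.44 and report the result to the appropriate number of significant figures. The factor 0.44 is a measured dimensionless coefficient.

1.7 × 10² N

82.194 N − 7.5 N = 74.694 N; the difference is limited to 1 decimal place (3 s.f.).
Carrying full precision, 74.694 ÷ 0.44 = 169.759090909… N; 0.44 has 2 s.f., so the result keeps min(3, 2) = 2 s.f.
Rounded to 2 significant figures: 1.7 × 10² N.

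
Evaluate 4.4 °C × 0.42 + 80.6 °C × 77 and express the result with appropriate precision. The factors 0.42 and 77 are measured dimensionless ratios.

4.4 × 0.42 = 1.848 → 1.8 °C (2 s.f., last digit at the 10^-1 place).
80.6 × 77 = 6206.2 → 6.2 × 10^3 °C (2 s.f., last digit at the 10^2 place).
Sum: 6208.048 °C; keep the coarser place, 10^2.
Result: 6.2 × 10^3 °C.

6.2 × 10^3 °C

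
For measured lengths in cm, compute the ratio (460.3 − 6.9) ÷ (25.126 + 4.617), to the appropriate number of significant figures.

15.24

460.3 − 6.9 = 453.4, limited to 1 d.p. → 4 s.f.; 25.126 + 4.617 = 29.743, limited to 3 d.p. → 5 s.f.
Carrying full precision, 453.4 ÷ 29.743 = 15.2439229399…; keep min(4, 5) = 4 s.f.
Rounded to 4 significant figures: 15.24.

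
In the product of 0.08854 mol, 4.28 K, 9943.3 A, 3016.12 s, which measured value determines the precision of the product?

4.28 K

0.08854 mol → 4 s.f.; 4.28 K → 3 s.f.; 9943.3 A → 5 s.f.; 3016.12 s → 6 s.f.
The fewest is 3 significant figures, from 4.28 K.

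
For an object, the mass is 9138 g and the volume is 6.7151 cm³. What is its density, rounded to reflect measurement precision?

density = 9138 g ÷ 6.7151 cm³ = 1360.81368855… g/cm³.
9138 has 4 significant figures; 6.7151 has 5.
Division/multiplication keeps the fewest: 4 significant figures.
Rounded: 1361 g/cm³.

1361 g/cm³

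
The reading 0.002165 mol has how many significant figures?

0.002165: leading zeros are not significant.

4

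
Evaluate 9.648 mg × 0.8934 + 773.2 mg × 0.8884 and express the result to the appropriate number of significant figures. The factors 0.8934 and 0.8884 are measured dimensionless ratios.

695.5 mg

9.648 × 0.8934 = 8.6195232 → 8.620 mg (4 s.f., last digit at the 10^-3 place).
773.2 × 0.8884 = 686.91088 → 686.9 mg (4 s.f., last digit at the 10^-1 place).
Sum: 695.5304032 mg; keep the coarser place, 10^-1.
Result: 695.5 mg.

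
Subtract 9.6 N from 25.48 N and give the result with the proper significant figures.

25.48 N − 9.6 N = 15.88 N.
Addition/subtraction keeps the fewest decimal places: 25.48 → 2 decimal places, 9.6 → 1 decimal place; limit is 1.
Rounded to 1 decimal place: 15.9 N.

15.9 N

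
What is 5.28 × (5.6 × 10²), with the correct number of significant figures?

3.0 × 10³

5.28 × (5.6 × 10²) = 2956.8
Multiplication/division keeps the fewest significant figures: 5.28 → 3 s.f., 5.6 × 10² → 2 s.f.; limit is 2.
Rounded to 2 significant figures: 3.0 × 10³.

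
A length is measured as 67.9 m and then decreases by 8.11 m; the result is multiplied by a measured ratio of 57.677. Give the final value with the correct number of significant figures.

3.45 × 10^3 m

67.9 m − 8.11 m = 59.79 m; the difference is limited to 1 decimal place (3 s.f.).
Carrying full precision, 59.79 × 57.677 = 3448.50783 m; 57.677 has 5 s.f., so the result keeps min(3, 5) = 3 s.f.
Rounded to 3 significant figures: 3.45 × 10^3 m.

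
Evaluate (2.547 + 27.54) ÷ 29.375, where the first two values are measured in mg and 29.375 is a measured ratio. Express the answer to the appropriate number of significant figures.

2.547 mg + 27.54 mg = 30.087 mg; the sum is limited to 2 decimal places (4 s.f.).
Carrying full precision, 30.087 ÷ 29.375 = 1.02423829787… mg; 29.375 has 5 s.f., so the result keeps min(4, 5) = 4 s.f.
Rounded to 4 significant figures: 1.024 mg.

1.024 mg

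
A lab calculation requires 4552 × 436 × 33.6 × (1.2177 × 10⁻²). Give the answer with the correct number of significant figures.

4552 × 436 × 33.6 × (1.2177 × 10⁻²) = 812022.991718…
Multiplication/division keeps the fewest significant figures: 4552 → 4 s.f., 436 → 3 s.f., 33.6 → 3 s.f., 1.2177 × 10⁻² → 5 s.f.; limit is 3.
Rounded to 3 significant figures: 8.12 × 10⁵.

8.12 × 10⁵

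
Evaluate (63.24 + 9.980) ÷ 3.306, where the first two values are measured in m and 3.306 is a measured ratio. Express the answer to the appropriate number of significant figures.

22.15 m

63.24 m + 9.980 m = 73.220 m; the sum is limited to 2 decimal places (4 s.f.).
Carrying full precision, 73.220 ÷ 3.306 = 22.1476104053… m; 3.306 has 4 s.f., so the result keeps min(4, 4) = 4 s.f.
Rounded to 4 significant figures: 22.15 m.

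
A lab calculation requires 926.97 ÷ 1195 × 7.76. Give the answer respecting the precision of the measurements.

926.97 ÷ 1195 × 7.76 = 6.01948719665…
Multiplication/division keeps the fewest significant figures: 926.97 → 5 s.f., 1195 → 4 s.f., 7.76 → 3 s.f.; limit is 3.
Rounded to 3 significant figures: 6.02.

6.02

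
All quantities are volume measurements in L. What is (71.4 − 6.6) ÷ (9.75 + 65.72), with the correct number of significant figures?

0.859

71.4 − 6.6 = 64.8, limited to 1 d.p. → 3 s.f.; 9.75 + 65.72 = 75.47, limited to 2 d.p. → 4 s.f.
Carrying full precision, 64.8 ÷ 75.47 = 0.858619318935…; keep min(3, 4) = 3 s.f.
Rounded to 3 significant figures: 0.859.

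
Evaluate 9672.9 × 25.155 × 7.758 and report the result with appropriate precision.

1.888 × 10⁶

9672.9 × 25.155 × 7.758 = 1887690.52052…
Multiplication/division keeps the fewest significant figures: 9672.9 → 5 s.f., 25.155 → 5 s.f., 7.758 → 4 s.f.; limit is 4.
Rounded to 4 significant figures: 1.888 × 10⁶.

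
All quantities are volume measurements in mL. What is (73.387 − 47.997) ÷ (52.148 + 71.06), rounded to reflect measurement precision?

73.387 − 47.997 = 25.390, limited to 3 d.p. → 5 s.f.; 52.148 + 71.06 = 123.208, limited to 2 d.p. → 5 s.f.
Carrying full precision, 25.390 ÷ 123.208 = 0.206074280891…; keep min(5, 5) = 5 s.f.
Rounded to 5 significant figures: 0.20607.

0.20607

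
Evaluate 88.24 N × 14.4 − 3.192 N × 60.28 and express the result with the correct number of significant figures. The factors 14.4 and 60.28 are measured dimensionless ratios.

88.24 × 14.4 = 1270.656 → 1.27 × 10³ N (3 s.f., last digit at the 10^1 place).
3.192 × 60.28 = 192.41376 → 192.4 N (4 s.f., last digit at the 10^-1 place).
Difference: 1078.24224 N; keep the coarser place, 10^1.
Result: 1.08 × 10³ N.

1.08 × 10³ N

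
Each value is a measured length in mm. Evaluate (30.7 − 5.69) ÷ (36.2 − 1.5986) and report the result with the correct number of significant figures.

30.7 − 5.69 = 25.01, limited to 1 d.p. → 3 s.f.; 36.2 − 1.5986 = 34.6014, limited to 1 d.p. → 3 s.f.
Carrying full precision, 25.01 ÷ 34.6014 = 0.722803123573…; keep min(3, 3) = 3 s.f.
Rounded to 3 significant figures: 0.723.

0.723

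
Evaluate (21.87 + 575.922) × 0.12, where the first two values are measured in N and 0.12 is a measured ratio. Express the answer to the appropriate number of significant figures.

72 N

21.87 N + 575.922 N = 597.792 N; the sum is limited to 2 decimal places (5 s.f.).
Carrying full precision, 597.792 × 0.12 = 71.73504 N; 0.12 has 2 s.f., so the result keeps min(5, 2) = 2 s.f.
Rounded to 2 significant figures: 72 N.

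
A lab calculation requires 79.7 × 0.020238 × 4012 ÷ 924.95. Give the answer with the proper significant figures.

79.7 × 0.020238 × 4012 ÷ 924.95 = 6.99630252792…
Multiplication/division keeps the fewest significant figures: 79.7 → 3 s.f., 0.020238 → 5 s.f., 4012 → 4 s.f., 924.95 → 5 s.f.; limit is 3.
Rounded to 3 significant figures: 7.00.

7.00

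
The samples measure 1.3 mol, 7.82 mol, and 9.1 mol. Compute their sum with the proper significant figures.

1.3 mol + 7.82 mol + 9.1 mol = 18.22 mol.
Addition/subtraction keeps the fewest decimal places: 1.3 → 1 decimal place, 7.82 → 2 decimal places, 9.1 → 1 decimal place; limit is 1.
Rounded to 1 decimal place: 18.2 mol.

18.2 mol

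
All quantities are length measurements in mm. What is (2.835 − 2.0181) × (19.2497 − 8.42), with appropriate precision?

2.835 − 2.0181 = 0.8169, limited to 3 d.p. → 3 s.f.; 19.2497 − 8.42 = 10.8297, limited to 2 d.p. → 4 s.f.
Carrying full precision, 0.8169 × 10.8297 = 8.84678193; keep min(3, 4) = 3 s.f.
Rounded to 3 significant figures: 8.85 mm².

8.85 mm²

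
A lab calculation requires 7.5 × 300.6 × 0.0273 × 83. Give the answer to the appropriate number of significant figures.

7.5 × 300.6 × 0.0273 × 83 = 5108.47155
Multiplication/division keeps the fewest significant figures: 7.5 → 2 s.f., 300.6 → 4 s.f., 0.0273 → 3 s.f., 83 → 2 s.f.; limit is 2.
Rounded to 2 significant figures: 5.1 × 10^3.

5.1 × 10^3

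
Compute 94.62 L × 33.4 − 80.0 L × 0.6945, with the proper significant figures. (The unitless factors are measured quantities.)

3.10 × 10³ L

94.62 × 33.4 = 3160.308 → 3.16 × 10³ L (3 s.f., last digit at the 10^1 place).
80.0 × 0.6945 = 55.56 → 55.6 L (3 s.f., last digit at the 10^-1 place).
Difference: 3104.748 L; keep the coarser place, 10^1.
Result: 3.10 × 10³ L.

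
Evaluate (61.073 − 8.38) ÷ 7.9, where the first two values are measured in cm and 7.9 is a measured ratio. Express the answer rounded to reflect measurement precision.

61.073 cm − 8.38 cm = 52.693 cm; the difference is limited to 2 decimal places (4 s.f.).
Carrying full precision, 52.693 ÷ 7.9 = 6.67 cm; 7.9 has 2 s.f., so the result keeps min(4, 2) = 2 s.f.
Rounded to 2 significant figures: 6.7 cm.

6.7 cm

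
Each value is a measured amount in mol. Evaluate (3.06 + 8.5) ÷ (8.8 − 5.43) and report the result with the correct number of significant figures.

3.4

3.06 + 8.5 = 11.56, limited to 1 d.p. → 3 s.f.; 8.8 − 5.43 = 3.37, limited to 1 d.p. → 2 s.f.
Carrying full precision, 11.56 ÷ 3.37 = 3.43026706231…; keep min(3, 2) = 2 s.f.
Rounded to 2 significant figures: 3.4.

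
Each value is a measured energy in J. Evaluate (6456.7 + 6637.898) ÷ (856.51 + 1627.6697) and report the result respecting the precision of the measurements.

6456.7 + 6637.898 = 13094.598, limited to 1 d.p. → 6 s.f.; 856.51 + 1627.6697 = 2484.1797, limited to 2 d.p. → 6 s.f.
Carrying full precision, 13094.598 ÷ 2484.1797 = 5.27119596058…; keep min(6, 6) = 6 s.f.
Rounded to 6 significant figures: 5.27120.

5.27120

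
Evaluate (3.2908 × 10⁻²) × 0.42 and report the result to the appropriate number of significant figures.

(3.2908 × 10⁻²) × 0.42 = 0.01382136
Multiplication/division keeps the fewest significant figures: 3.2908 × 10⁻² → 5 s.f., 0.42 → 2 s.f.; limit is 2.
Rounded to 2 significant figures: 0.014.

0.014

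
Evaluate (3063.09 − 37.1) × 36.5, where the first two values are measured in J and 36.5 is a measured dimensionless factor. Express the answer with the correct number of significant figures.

3063.09 J − 37.1 J = 3025.99 J; the difference is limited to 1 decimal place (5 s.f.).
Carrying full precision, 3025.99 × 36.5 = 110448.635 J; 36.5 has 3 s.f., so the result keeps min(5, 3) = 3 s.f.
Rounded to 3 significant figures: 1.10 × 10^5 J.

1.10 × 10^5 J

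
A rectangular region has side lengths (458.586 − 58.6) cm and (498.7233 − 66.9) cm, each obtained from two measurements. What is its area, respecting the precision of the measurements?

1.727 × 10⁵ cm²

458.586 − 58.6 = 399.986, limited to 1 d.p. → 4 s.f.; 498.7233 − 66.9 = 431.8233, limited to 1 d.p. → 4 s.f.
Carrying full precision, 399.986 × 431.8233 = 172723.274474…; keep min(4, 4) = 4 s.f.
Rounded to 4 significant figures: 1.727 × 10⁵ cm².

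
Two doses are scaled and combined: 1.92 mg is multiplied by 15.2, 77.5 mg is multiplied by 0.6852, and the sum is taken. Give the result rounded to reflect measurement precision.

1.92 × 15.2 = 29.184 → 29.2 mg (3 s.f., last digit at the 10^-1 place).
77.5 × 0.6852 = 53.103 → 53.1 mg (3 s.f., last digit at the 10^-1 place).
Sum: 82.287 mg; keep the coarser place, 10^-1.
Result: 82.3 mg.

82.3 mg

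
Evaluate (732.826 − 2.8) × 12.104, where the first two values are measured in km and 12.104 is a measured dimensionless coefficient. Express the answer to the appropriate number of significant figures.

8836 km

732.826 km − 2.8 km = 730.026 km; the difference is limited to 1 decimal place (4 s.f.).
Carrying full precision, 730.026 × 12.104 = 8836.234704 km; 12.104 has 5 s.f., so the result keeps min(4, 5) = 4 s.f.
Rounded to 4 significant figures: 8836 km.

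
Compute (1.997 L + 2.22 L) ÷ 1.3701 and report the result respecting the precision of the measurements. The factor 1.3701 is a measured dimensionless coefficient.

1.997 L + 2.22 L = 4.217 L; the sum is limited to 2 decimal places (3 s.f.).
Carrying full precision, 4.217 ÷ 1.3701 = 3.07787752719… L; 1.3701 has 5 s.f., so the result keeps min(3, 5) = 3 s.f.
Rounded to 3 significant figures: 3.08 L.

3.08 L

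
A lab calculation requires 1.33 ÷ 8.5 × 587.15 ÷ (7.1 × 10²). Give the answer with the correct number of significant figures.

0.13

1.33 ÷ 8.5 × 587.15 ÷ (7.1 × 10²) = 0.129396768848…
Multiplication/division keeps the fewest significant figures: 1.33 → 3 s.f., 8.5 → 2 s.f., 587.15 → 5 s.f., 7.1 × 10² → 2 s.f.; limit is 2.
Rounded to 2 significant figures: 0.13.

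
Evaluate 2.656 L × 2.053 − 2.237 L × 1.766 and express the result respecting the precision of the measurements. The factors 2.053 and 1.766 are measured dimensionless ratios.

2.656 × 2.053 = 5.452768 → 5.453 L (4 s.f., last digit at the 10^-3 place).
2.237 × 1.766 = 3.950542 → 3.951 L (4 s.f., last digit at the 10^-3 place).
Difference: 1.502226 L; keep the coarser place, 10^-3.
Result: 1.502 L.

1.502 L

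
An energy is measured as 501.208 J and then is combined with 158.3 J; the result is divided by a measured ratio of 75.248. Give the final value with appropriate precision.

501.208 J + 158.3 J = 659.508 J; the sum is limited to 1 decimal place (4 s.f.).
Carrying full precision, 659.508 ÷ 75.248 = 8.76445885605… J; 75.248 has 5 s.f., so the result keeps min(4, 5) = 4 s.f.
Rounded to 4 significant figures: 8.764 J.

8.764 J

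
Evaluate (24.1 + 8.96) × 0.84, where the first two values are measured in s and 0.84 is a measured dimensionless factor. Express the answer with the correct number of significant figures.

24.1 s + 8.96 s = 33.06 s; the sum is limited to 1 decimal place (3 s.f.).
Carrying full precision, 33.06 × 0.84 = 27.7704 s; 0.84 has 2 s.f., so the result keeps min(3, 2) = 2 s.f.
Rounded to 2 significant figures: 28 s.

28 s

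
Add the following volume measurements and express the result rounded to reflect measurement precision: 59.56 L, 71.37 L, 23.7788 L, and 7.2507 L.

161.96 L

59.56 L + 71.37 L + 23.7788 L + 7.2507 L = 161.9595 L.
Addition/subtraction keeps the fewest decimal places: 59.56 → 2 decimal places, 71.37 → 2 decimal places, 23.7788 → 4 decimal places, 7.2507 → 4 decimal places; limit is 2.
Rounded to 2 decimal places: 161.96 L.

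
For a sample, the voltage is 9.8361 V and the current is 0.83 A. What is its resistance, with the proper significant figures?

resistance = 9.8361 V ÷ 0.83 A = 11.8507228916… Ω.
9.8361 has 5 significant figures; 0.83 has 2.
Division/multiplication keeps the fewest: 2 significant figures.
Rounded: 12 Ω.

12 Ω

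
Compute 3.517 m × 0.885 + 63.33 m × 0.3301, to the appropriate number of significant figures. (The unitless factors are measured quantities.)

24.02 m

3.517 × 0.885 = 3.112545 → 3.11 m (3 s.f., last digit at the 10^-2 place).
63.33 × 0.3301 = 20.905233 → 20.91 m (4 s.f., last digit at the 10^-2 place).
Sum: 24.017778 m; keep the coarser place, 10^-2.
Result: 24.02 m.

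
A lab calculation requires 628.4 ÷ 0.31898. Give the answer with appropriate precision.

1970.

628.4 ÷ 0.31898 = 1970.02946893…
Multiplication/division keeps the fewest significant figures: 628.4 → 4 s.f., 0.31898 → 5 s.f.; limit is 4.
Rounded to 4 significant figures: 1970.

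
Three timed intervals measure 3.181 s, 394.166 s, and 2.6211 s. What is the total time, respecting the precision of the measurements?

3.181 s + 394.166 s + 2.6211 s = 399.9681 s.
Addition/subtraction keeps the fewest decimal places: 3.181 → 3 decimal places, 394.166 → 3 decimal places, 2.6211 → 4 decimal places; limit is 3.
Rounded to 3 decimal places: 399.968 s.

399.968 s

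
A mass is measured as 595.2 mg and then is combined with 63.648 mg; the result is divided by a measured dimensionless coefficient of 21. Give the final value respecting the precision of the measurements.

595.2 mg + 63.648 mg = 658.848 mg; the sum is limited to 1 decimal place (4 s.f.).
Carrying full precision, 658.848 ÷ 21 = 31.3737142857… mg; 21 has 2 s.f., so the result keeps min(4, 2) = 2 s.f.
Rounded to 2 significant figures: 31 mg.

31 mg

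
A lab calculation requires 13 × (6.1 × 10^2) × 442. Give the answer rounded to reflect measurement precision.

3.5 × 10^6

13 × (6.1 × 10^2) × 442 = 3505060
Multiplication/division keeps the fewest significant figures: 13 → 2 s.f., 6.1 × 10^2 → 2 s.f., 442 → 3 s.f.; limit is 2.
Rounded to 2 significant figures: 3.5 × 10^6.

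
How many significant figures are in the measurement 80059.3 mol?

6

80059.3: zeros between nonzero digits are significant.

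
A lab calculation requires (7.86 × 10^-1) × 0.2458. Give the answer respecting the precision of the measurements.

0.193

(7.86 × 10^-1) × 0.2458 = 0.1931988
Multiplication/division keeps the fewest significant figures: 7.86 × 10^-1 → 3 s.f., 0.2458 → 4 s.f.; limit is 3.
Rounded to 3 significant figures: 0.193.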